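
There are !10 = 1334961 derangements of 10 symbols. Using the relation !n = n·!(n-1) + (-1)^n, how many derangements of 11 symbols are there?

!11 = 11·1334961 - 1 = 14684570.

14684570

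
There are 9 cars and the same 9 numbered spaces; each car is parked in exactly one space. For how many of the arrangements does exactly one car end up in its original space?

Choose which one of the 9 is fixed: C(9,1) = 9.
The other 8 form a derangement: !8 = 14833.
Total: 9 × 14833 = 133497.

133497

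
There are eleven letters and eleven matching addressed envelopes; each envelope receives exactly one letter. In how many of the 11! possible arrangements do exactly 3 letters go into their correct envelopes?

2447445

Pick the 3 fixed positions: C(11,3) = 165 ways.
The remaining 8 must be deranged: !8 = 14833.
Total: 165 × 14833 = 2447445.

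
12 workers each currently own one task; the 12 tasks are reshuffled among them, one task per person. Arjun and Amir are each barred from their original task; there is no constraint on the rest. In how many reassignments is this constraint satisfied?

402796800

Inclusion-exclusion on the 2 forbidden self-matches:
Σ_{j=0}^{2} (-1)^j C(2,j)(12-j)!
= C(2,0)·12! - C(2,1)·11! + C(2,2)·10!
= 479001600 - 79833600 + 3628800
= 402796800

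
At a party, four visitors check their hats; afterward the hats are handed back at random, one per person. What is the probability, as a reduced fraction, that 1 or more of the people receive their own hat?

Favorable outcomes: Σ_{i≥1} C(4,i)·!(4-i) = 4·2 + 6·1 + 4·0 + 1·1 = 15.
Total outcomes: 4! = 24.
Probability = 15/24 = 5/8.

5/8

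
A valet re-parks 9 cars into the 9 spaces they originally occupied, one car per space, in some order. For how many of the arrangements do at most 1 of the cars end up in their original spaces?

# with exactly i fixed is C(9,i)·!(9-i); sum over i=0..1:
  i=0: C(9,0)·!9 = 1·133496 = 133496
  i=1: C(9,1)·!8 = 9·14833 = 133497
Total = 266993.

266993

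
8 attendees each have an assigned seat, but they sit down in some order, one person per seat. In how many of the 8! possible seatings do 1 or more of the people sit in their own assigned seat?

# with exactly i fixed is C(8,i)·!(8-i); sum over i=1..8:
  i=1: C(8,1)·!7 = 8·1854 = 14832
  i=2: C(8,2)·!6 = 28·265 = 7420
  i=3: C(8,3)·!5 = 56·44 = 2464
  i=4: C(8,4)·!4 = 70·9 = 630
  i=5: C(8,5)·!3 = 56·2 = 112
  i=6: C(8,6)·!2 = 28·1 = 28
  i=7: C(8,7)·!1 = 8·0 = 0
  i=8: C(8,8)·!0 = 1·1 = 1
Total = 25487.

25487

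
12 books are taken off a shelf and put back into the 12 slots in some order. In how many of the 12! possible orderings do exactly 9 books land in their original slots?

440

Choose which 9 of the 12 are fixed: C(12,9) = 220.
The other 3 form a derangement: !3 = 2.
Total: 220 × 2 = 440.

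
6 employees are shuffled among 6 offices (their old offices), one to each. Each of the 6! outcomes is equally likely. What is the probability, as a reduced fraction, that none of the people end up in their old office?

53/144

Favorable outcomes: !6 = 265.
Total outcomes: 6! = 720.
Probability = 265/720 = 53/144.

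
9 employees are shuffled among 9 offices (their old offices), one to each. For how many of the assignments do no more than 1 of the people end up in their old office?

266993

# with exactly i fixed is C(9,i)·!(9-i); sum over i=0..1:
  i=0: C(9,0)·!9 = 1·133496 = 133496
  i=1: C(9,1)·!8 = 9·14833 = 133497
Total = 266993.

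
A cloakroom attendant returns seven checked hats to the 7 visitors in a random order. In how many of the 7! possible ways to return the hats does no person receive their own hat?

1854

By inclusion-exclusion, !7 = Σ (-1)^k · 7!/k! for k=0..7
= 7! - 7!/1! + 7!/2! - 7!/3! + 7!/4! - 7!/5! + 7!/6! - 7!/7!
= 5040 - 5040 + 2520 - 840 + 210 - 42 + 7 - 1
= 1854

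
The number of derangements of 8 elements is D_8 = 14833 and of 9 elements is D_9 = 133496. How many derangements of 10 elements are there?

D_10 = (10-1)·(D_9 + D_8) = 9·(133496 + 14833) = 9·148329 = 1334961.

1334961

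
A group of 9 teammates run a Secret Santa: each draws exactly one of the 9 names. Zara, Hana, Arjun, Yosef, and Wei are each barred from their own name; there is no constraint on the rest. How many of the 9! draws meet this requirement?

Let A_j be the event that the j-th constrained one is fixed. By inclusion-exclusion over the 5 events:
Σ_{j=0}^{5} (-1)^j C(5,j)(9-j)!
= C(5,0)·9! - C(5,1)·8! + C(5,2)·7! - C(5,3)·6! + C(5,4)·5! - C(5,5)·4!
= 362880 - 201600 + 50400 - 7200 + 600 - 24
= 205056

205056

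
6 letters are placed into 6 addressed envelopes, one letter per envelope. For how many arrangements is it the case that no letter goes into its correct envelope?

265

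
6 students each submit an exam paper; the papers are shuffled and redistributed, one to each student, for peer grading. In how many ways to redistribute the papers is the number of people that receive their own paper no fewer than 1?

Sum C(6,i)·!(6-i) for i = 1..6:
  i=1: C(6,1)·!5 = 6·44 = 264
  i=2: C(6,2)·!4 = 15·9 = 135
  i=3: C(6,3)·!3 = 20·2 = 40
  i=4: C(6,4)·!2 = 15·1 = 15
  i=5: C(6,5)·!1 = 6·0 = 0
  i=6: C(6,6)·!0 = 1·1 = 1
Total = 455.

455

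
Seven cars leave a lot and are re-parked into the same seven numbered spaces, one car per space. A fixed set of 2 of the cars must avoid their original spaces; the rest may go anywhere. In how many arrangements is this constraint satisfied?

3720

Inclusion-exclusion on the 2 forbidden self-matches:
Σ_{j=0}^{2} (-1)^j C(2,j)(7-j)!
= C(2,0)·7! - C(2,1)·6! + C(2,2)·5!
= 5040 - 1440 + 120
= 3720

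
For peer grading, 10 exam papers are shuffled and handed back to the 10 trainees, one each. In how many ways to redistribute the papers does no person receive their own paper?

The number of derangements of 10 is !10 = Σ_{k=0}^{10} (-1)^k·10!/k!
= 10! - 10!/1! + 10!/2! - 10!/3! + 10!/4! - 10!/5! + 10!/6! - 10!/7! + 10!/8! - 10!/9! + 10!/10!
= 3628800 - 3628800 + 1814400 - 604800 + 151200 - 30240 + 5040 - 720 + 90 - 10 + 1
= 1334961

1334961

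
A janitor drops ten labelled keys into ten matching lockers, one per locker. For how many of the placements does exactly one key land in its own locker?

1334960

Pick the single fixed position: C(10,1) = 10 ways.
The other 9 form a derangement: !9 = 133496.
Total: 10 × 133496 = 1334960.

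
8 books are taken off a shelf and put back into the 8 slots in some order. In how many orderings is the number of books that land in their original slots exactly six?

28

Pick the 6 fixed positions: C(8,6) = 28 ways.
The other 2 form a derangement: !2 = 1.
Total: 28 × 1 = 28.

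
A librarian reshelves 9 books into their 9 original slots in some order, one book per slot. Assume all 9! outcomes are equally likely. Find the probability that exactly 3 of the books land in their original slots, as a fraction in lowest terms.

53/864

Favorable outcomes: C(9,3)·!6 = 84·265 = 22260.
Total outcomes: 9! = 362880.
Probability = 22260/362880 = 53/864.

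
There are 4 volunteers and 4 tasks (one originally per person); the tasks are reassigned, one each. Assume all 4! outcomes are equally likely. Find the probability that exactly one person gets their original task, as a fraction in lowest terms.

Favorable outcomes: C(4,1)·!3 = 4·2 = 8.
Total outcomes: 4! = 24.
Probability = 8/24 = 1/3.

1/3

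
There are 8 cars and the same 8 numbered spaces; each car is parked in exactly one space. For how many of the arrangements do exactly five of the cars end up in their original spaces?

Choose which 5 of the 8 are fixed: C(8,5) = 56.
The remaining 3 must be deranged: !3 = 2.
Total: 56 × 2 = 112.

112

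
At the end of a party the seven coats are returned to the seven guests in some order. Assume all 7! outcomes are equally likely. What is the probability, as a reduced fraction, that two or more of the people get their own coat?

Favorable outcomes: Σ_{i≥2} C(7,i)·!(7-i) = 21·44 + 35·9 + 35·2 + 21·1 + 7·0 + 1·1 = 1331.
Total outcomes: 7! = 5040.
Probability = 1331/5040 = 1331/5040.

1331/5040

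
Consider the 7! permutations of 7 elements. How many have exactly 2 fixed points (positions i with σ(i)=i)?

924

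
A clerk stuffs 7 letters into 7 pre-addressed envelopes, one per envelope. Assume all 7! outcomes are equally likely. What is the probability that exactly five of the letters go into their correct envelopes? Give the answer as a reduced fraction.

1/240

Favorable outcomes: C(7,5)·!2 = 21·1 = 21.
Total outcomes: 7! = 5040.
Probability = 21/5040 = 1/240.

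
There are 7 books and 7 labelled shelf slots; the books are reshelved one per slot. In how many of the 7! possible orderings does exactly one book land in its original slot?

Choose which one of the 7 is fixed: C(7,1) = 7.
The remaining 6 must be deranged: !6 = 265.
Total: 7 × 265 = 1855.

1855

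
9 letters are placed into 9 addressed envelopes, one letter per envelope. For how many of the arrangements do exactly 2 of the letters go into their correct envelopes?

66744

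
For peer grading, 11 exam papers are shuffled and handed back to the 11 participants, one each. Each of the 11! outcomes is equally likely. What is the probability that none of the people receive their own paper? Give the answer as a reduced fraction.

1468457/3991680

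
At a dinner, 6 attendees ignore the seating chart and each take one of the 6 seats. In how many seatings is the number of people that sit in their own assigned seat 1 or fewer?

529

Sum C(6,i)·!(6-i) for i = 0..1:
  i=0: C(6,0)·!6 = 1·265 = 265
  i=1: C(6,1)·!5 = 6·44 = 264
Total = 529.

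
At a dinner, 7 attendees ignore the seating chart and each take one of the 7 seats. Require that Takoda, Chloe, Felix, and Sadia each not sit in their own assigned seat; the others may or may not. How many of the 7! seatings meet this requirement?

2790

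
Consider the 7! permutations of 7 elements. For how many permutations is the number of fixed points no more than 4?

Sum C(7,i)·!(7-i) for i = 0..4:
  i=0: C(7,0)·!7 = 1·1854 = 1854
  i=1: C(7,1)·!6 = 7·265 = 1855
  i=2: C(7,2)·!5 = 21·44 = 924
  i=3: C(7,3)·!4 = 35·9 = 315
  i=4: C(7,4)·!3 = 35·2 = 70
Total = 5018.

5018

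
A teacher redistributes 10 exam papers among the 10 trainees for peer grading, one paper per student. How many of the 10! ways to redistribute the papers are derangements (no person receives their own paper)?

Use !n = (n-1)(!(n-1) + !(n-2)).
!10 = 9·(133496 + 14833) = 9·148329 = 1334961

1334961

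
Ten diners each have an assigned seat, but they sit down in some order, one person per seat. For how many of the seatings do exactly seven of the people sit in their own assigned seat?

240

Pick the 7 fixed positions: C(10,7) = 120 ways.
The remaining 3 must be deranged: !3 = 2.
Total: 120 × 2 = 240.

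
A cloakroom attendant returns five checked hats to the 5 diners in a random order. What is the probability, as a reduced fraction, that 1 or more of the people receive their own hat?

Favorable outcomes: Σ_{i≥1} C(5,i)·!(5-i) = 5·9 + 10·2 + 10·1 + 5·0 + 1·1 = 76.
Total outcomes: 5! = 120.
Probability = 76/120 = 19/30.

19/30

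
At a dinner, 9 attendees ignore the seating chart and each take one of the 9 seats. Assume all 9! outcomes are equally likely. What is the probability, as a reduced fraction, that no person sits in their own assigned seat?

16687/45360

Favorable outcomes: !9 = 133496.
Total outcomes: 9! = 362880.
Probability = 133496/362880 = 16687/45360.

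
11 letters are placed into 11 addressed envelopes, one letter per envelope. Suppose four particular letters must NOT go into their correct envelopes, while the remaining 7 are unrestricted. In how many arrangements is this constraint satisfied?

27422640

Let A_j be the event that the j-th constrained one is fixed. By inclusion-exclusion over the 4 events:
Σ_{j=0}^{4} (-1)^j C(4,j)(11-j)!
= C(4,0)·11! - C(4,1)·10! + C(4,2)·9! - C(4,3)·8! + C(4,4)·7!
= 39916800 - 14515200 + 2177280 - 161280 + 5040
= 27422640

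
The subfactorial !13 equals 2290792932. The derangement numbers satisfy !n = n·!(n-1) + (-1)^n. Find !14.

32071101049

!14 = 14·2290792932 + 1 = 32071101049.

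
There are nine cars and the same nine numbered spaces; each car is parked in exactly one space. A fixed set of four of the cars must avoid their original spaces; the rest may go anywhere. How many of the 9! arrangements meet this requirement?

Inclusion-exclusion on the 4 forbidden self-matches:
Σ_{j=0}^{4} (-1)^j C(4,j)(9-j)!
= C(4,0)·9! - C(4,1)·8! + C(4,2)·7! - C(4,3)·6! + C(4,4)·5!
= 362880 - 161280 + 30240 - 2880 + 120
= 229080

229080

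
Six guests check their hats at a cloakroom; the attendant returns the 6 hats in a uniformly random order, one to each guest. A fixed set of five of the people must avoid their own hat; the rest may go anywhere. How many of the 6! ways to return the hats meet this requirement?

309

Inclusion-exclusion on the 5 forbidden self-matches:
Σ_{j=0}^{5} (-1)^j C(5,j)(6-j)!
= C(5,0)·6! - C(5,1)·5! + C(5,2)·4! - C(5,3)·3! + C(5,4)·2! - C(5,5)·1!
= 720 - 600 + 240 - 60 + 10 - 1
= 309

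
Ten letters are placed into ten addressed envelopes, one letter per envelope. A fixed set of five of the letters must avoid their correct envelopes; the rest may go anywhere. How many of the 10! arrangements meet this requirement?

Inclusion-exclusion on the 5 forbidden self-matches:
Σ_{j=0}^{5} (-1)^j C(5,j)(10-j)!
= C(5,0)·10! - C(5,1)·9! + C(5,2)·8! - C(5,3)·7! + C(5,4)·6! - C(5,5)·5!
= 3628800 - 1814400 + 403200 - 50400 + 3600 - 120
= 2170680

2170680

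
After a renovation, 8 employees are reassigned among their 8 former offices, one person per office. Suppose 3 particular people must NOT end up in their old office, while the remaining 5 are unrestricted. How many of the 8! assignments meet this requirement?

Inclusion-exclusion on the 3 forbidden self-matches:
Σ_{j=0}^{3} (-1)^j C(3,j)(8-j)!
= C(3,0)·8! - C(3,1)·7! + C(3,2)·6! - C(3,3)·5!
= 40320 - 15120 + 2160 - 120
= 27240

27240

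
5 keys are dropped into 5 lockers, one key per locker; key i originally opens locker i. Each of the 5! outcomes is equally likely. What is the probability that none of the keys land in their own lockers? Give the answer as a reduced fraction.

Favorable outcomes: !5 = 44.
Total outcomes: 5! = 120.
Probability = 44/120 = 11/30.

11/30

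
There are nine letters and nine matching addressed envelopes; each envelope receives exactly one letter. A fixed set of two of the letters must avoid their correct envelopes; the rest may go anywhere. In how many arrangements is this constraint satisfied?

287280

Let A_j be the event that the j-th constrained one is fixed. By inclusion-exclusion over the 2 events:
Σ_{j=0}^{2} (-1)^j C(2,j)(9-j)!
= C(2,0)·9! - C(2,1)·8! + C(2,2)·7!
= 362880 - 80640 + 5040
= 287280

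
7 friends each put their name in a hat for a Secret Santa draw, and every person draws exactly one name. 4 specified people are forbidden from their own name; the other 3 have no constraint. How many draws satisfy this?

2790

Inclusion-exclusion on the 4 forbidden self-matches:
Σ_{j=0}^{4} (-1)^j C(4,j)(7-j)!
= C(4,0)·7! - C(4,1)·6! + C(4,2)·5! - C(4,3)·4! + C(4,4)·3!
= 5040 - 2880 + 720 - 96 + 6
= 2790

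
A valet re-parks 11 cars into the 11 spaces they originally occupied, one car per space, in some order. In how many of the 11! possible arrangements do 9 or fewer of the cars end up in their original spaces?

39916799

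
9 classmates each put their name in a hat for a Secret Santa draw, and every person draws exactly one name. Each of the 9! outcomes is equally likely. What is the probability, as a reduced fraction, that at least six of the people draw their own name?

Favorable outcomes: Σ_{i≥6} C(9,i)·!(9-i) = 84·2 + 36·1 + 9·0 + 1·1 = 205.
Total outcomes: 9! = 362880.
Probability = 205/362880 = 41/72576.

41/72576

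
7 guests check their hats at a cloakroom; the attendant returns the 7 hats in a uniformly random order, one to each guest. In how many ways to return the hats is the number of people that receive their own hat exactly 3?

315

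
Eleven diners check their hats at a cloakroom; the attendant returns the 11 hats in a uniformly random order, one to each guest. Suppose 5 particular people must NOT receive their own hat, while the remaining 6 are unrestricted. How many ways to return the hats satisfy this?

Inclusion-exclusion on the 5 forbidden self-matches:
Σ_{j=0}^{5} (-1)^j C(5,j)(11-j)!
= C(5,0)·11! - C(5,1)·10! + C(5,2)·9! - C(5,3)·8! + C(5,4)·7! - C(5,5)·6!
= 39916800 - 18144000 + 3628800 - 403200 + 25200 - 720
= 25022880

25022880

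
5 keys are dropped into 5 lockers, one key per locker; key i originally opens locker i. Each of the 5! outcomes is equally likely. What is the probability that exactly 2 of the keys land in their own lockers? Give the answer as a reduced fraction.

Favorable outcomes: C(5,2)·!3 = 10·2 = 20.
Total outcomes: 5! = 120.
Probability = 20/120 = 1/6.

1/6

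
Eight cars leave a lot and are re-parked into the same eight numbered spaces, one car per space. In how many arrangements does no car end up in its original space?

14833

By inclusion-exclusion, !8 = Σ (-1)^k · 8!/k! for k=0..8
= 8! - 8!/1! + 8!/2! - 8!/3! + 8!/4! - 8!/5! + 8!/6! - 8!/7! + 8!/8!
= 40320 - 40320 + 20160 - 6720 + 1680 - 336 + 56 - 8 + 1
= 14833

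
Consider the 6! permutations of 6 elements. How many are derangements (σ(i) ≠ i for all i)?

265

The subfactorial !6 = [6!/e] (nearest integer).
6! = 720, and 720/e ≈ 264.87, so !6 = 265.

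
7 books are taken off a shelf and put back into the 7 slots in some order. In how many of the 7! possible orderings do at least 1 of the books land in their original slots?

3186

Sum C(7,i)·!(7-i) for i = 1..7:
  i=1: C(7,1)·!6 = 7·265 = 1855
  i=2: C(7,2)·!5 = 21·44 = 924
  i=3: C(7,3)·!4 = 35·9 = 315
  i=4: C(7,4)·!3 = 35·2 = 70
  i=5: C(7,5)·!2 = 21·1 = 21
  i=6: C(7,6)·!1 = 7·0 = 0
  i=7: C(7,7)·!0 = 1·1 = 1
Total = 3186.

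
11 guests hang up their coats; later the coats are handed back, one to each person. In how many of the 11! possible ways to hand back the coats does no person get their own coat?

14684570

Recurrence: !11 = 11·!10 + (-1)^11.
!11 = 11·1334961 - 1 = 14684570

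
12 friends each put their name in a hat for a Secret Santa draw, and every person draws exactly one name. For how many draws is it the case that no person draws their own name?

176214841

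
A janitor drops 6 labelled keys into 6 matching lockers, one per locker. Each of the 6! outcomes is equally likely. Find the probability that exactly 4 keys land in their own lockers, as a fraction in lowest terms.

Favorable outcomes: C(6,4)·!2 = 15·1 = 15.
Total outcomes: 6! = 720.
Probability = 15/720 = 1/48.

1/48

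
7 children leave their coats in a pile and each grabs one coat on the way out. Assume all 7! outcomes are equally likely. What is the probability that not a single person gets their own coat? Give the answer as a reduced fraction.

103/280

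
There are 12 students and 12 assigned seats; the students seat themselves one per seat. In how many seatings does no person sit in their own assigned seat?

176214841

Use !n = (n-1)(!(n-1) + !(n-2)).
!12 = 11·(14684570 + 1334961) = 11·16019531 = 176214841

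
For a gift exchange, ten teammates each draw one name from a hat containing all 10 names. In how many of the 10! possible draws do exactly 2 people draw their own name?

667485

Choose which 2 of the 10 are fixed: C(10,2) = 45.
The other 8 form a derangement: !8 = 14833.
Total: 45 × 14833 = 667485.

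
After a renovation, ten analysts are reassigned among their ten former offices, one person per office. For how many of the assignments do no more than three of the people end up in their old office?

3559886

Sum C(10,i)·!(10-i) for i = 0..3:
  i=0: C(10,0)·!10 = 1·1334961 = 1334961
  i=1: C(10,1)·!9 = 10·133496 = 1334960
  i=2: C(10,2)·!8 = 45·14833 = 667485
  i=3: C(10,3)·!7 = 120·1854 = 222480
Total = 3559886.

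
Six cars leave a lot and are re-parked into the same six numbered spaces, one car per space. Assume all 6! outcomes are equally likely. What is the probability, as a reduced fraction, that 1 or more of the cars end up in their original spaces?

91/144

Favorable outcomes: Σ_{i≥1} C(6,i)·!(6-i) = 6·44 + 15·9 + 20·2 + 15·1 + 6·0 + 1·1 = 455.
Total outcomes: 6! = 720.
Probability = 455/720 = 91/144.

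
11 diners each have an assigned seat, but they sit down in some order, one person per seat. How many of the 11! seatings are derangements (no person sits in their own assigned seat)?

The number of derangements of 11 is !11 = Σ_{k=0}^{11} (-1)^k·11!/k!
= 11! - 11!/1! + 11!/2! - 11!/3! + 11!/4! - 11!/5! + 11!/6! - 11!/7! + 11!/8! - 11!/9! + 11!/10! - 11!/11!
= 39916800 - 39916800 + 19958400 - 6652800 + 1663200 - 332640 + 55440 - 7920 + 990 - 110 + 11 - 1
= 14684570

14684570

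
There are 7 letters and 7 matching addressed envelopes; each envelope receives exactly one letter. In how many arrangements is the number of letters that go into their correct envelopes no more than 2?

4633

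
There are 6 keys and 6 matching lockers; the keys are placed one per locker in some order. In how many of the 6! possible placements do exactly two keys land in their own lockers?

Choose which 2 of the 6 are fixed: C(6,2) = 15.
The remaining 4 must be deranged: !4 = 9.
Total: 15 × 9 = 135.

135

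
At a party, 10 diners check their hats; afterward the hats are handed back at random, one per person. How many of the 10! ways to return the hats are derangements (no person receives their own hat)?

By inclusion-exclusion, !10 = Σ (-1)^k · 10!/k! for k=0..10
= 10! - 10!/1! + 10!/2! - 10!/3! + 10!/4! - 10!/5! + 10!/6! - 10!/7! + 10!/8! - 10!/9! + 10!/10!
= 3628800 - 3628800 + 1814400 - 604800 + 151200 - 30240 + 5040 - 720 + 90 - 10 + 1
= 1334961

1334961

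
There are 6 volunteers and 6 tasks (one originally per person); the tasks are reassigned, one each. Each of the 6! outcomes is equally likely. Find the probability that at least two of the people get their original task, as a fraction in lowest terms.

Favorable outcomes: Σ_{i≥2} C(6,i)·!(6-i) = 15·9 + 20·2 + 15·1 + 6·0 + 1·1 = 191.
Total outcomes: 6! = 720.
Probability = 191/720 = 191/720.

191/720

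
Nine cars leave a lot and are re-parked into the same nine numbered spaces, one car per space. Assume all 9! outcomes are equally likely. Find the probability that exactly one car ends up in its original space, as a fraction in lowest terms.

2119/5760

Favorable outcomes: C(9,1)·!8 = 9·14833 = 133497.
Total outcomes: 9! = 362880.
Probability = 133497/362880 = 2119/5760.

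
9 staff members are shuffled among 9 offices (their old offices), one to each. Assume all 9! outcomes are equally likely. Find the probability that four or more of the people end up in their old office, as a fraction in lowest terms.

6883/362880

Favorable outcomes: Σ_{i≥4} C(9,i)·!(9-i) = 126·44 + 126·9 + 84·2 + 36·1 + 9·0 + 1·1 = 6883.
Total outcomes: 9! = 362880.
Probability = 6883/362880 = 6883/362880.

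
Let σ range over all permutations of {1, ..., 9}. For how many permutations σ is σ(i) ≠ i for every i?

133496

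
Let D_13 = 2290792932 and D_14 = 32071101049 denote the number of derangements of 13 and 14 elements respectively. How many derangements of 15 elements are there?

D_15 = (15-1)·(D_14 + D_13) = 14·(32071101049 + 2290792932) = 14·34361893981 = 481066515734.

481066515734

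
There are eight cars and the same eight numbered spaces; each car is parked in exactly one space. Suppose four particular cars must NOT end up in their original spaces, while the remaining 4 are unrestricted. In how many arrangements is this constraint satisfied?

Inclusion-exclusion on the 4 forbidden self-matches:
Σ_{j=0}^{4} (-1)^j C(4,j)(8-j)!
= C(4,0)·8! - C(4,1)·7! + C(4,2)·6! - C(4,3)·5! + C(4,4)·4!
= 40320 - 20160 + 4320 - 480 + 24
= 24024

24024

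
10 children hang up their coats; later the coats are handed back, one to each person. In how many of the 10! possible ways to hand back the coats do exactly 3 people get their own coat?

222480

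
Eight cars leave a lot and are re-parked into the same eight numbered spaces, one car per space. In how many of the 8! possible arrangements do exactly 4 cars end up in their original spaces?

630

Pick the 4 fixed positions: C(8,4) = 70 ways.
The remaining 4 must be deranged: !4 = 9.
Total: 70 × 9 = 630.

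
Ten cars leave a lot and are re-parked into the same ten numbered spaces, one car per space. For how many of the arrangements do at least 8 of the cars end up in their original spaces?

# with exactly i fixed is C(10,i)·!(10-i); sum over i=8..10:
  i=8: C(10,8)·!2 = 45·1 = 45
  i=9: C(10,9)·!1 = 10·0 = 0
  i=10: C(10,10)·!0 = 1·1 = 1
Total = 46.

46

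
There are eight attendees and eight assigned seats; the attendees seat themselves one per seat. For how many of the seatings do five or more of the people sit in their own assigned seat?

141

Sum C(8,i)·!(8-i) for i = 5..8:
  i=5: C(8,5)·!3 = 56·2 = 112
  i=6: C(8,6)·!2 = 28·1 = 28
  i=7: C(8,7)·!1 = 8·0 = 0
  i=8: C(8,8)·!0 = 1·1 = 1
Total = 141.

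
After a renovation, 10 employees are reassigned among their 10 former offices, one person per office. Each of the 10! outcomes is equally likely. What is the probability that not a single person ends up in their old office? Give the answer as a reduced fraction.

16481/44800

Favorable outcomes: !10 = 1334961.
Total outcomes: 10! = 3628800.
Probability = 1334961/3628800 = 16481/44800.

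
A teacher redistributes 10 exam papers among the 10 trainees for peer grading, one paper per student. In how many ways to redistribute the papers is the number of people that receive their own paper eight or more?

# with exactly i fixed is C(10,i)·!(10-i); sum over i=8..10:
  i=8: C(10,8)·!2 = 45·1 = 45
  i=9: C(10,9)·!1 = 10·0 = 0
  i=10: C(10,10)·!0 = 1·1 = 1
Total = 46.

46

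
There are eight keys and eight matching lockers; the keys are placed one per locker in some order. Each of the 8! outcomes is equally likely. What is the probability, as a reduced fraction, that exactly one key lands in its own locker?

Favorable outcomes: C(8,1)·!7 = 8·1854 = 14832.
Total outcomes: 8! = 40320.
Probability = 14832/40320 = 103/280.

103/280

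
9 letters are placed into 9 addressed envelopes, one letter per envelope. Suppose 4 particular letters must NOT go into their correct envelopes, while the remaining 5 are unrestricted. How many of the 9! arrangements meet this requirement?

Inclusion-exclusion on the 4 forbidden self-matches:
Σ_{j=0}^{4} (-1)^j C(4,j)(9-j)!
= C(4,0)·9! - C(4,1)·8! + C(4,2)·7! - C(4,3)·6! + C(4,4)·5!
= 362880 - 161280 + 30240 - 2880 + 120
= 229080

229080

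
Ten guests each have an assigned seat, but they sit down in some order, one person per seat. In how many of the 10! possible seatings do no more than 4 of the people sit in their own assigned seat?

3615536

# with exactly i fixed is C(10,i)·!(10-i); sum over i=0..4:
  i=0: C(10,0)·!10 = 1·1334961 = 1334961
  i=1: C(10,1)·!9 = 10·133496 = 1334960
  i=2: C(10,2)·!8 = 45·14833 = 667485
  i=3: C(10,3)·!7 = 120·1854 = 222480
  i=4: C(10,4)·!6 = 210·265 = 55650
Total = 3615536.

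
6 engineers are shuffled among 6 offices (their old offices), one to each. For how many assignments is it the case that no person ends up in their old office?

265

Use !n = (n-1)(!(n-1) + !(n-2)).
!6 = 5·(44 + 9) = 5·53 = 265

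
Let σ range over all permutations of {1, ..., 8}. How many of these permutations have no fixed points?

Recurrence: !8 = 8·!7 + (-1)^8.
!8 = 8·1854 + 1 = 14833

14833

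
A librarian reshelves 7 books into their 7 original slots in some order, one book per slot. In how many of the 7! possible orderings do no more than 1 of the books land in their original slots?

3709

# with exactly i fixed is C(7,i)·!(7-i); sum over i=0..1:
  i=0: C(7,0)·!7 = 1·1854 = 1854
  i=1: C(7,1)·!6 = 7·265 = 1855
Total = 3709.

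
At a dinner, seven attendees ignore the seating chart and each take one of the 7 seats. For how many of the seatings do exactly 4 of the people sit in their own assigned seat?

70

Choose which 4 of the 7 are fixed: C(7,4) = 35.
The other 3 form a derangement: !3 = 2.
Total: 35 × 2 = 70.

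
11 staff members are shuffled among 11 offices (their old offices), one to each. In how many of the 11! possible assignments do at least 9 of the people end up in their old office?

# with exactly i fixed is C(11,i)·!(11-i); sum over i=9..11:
  i=9: C(11,9)·!2 = 55·1 = 55
  i=10: C(11,10)·!1 = 11·0 = 0
  i=11: C(11,11)·!0 = 1·1 = 1
Total = 56.

56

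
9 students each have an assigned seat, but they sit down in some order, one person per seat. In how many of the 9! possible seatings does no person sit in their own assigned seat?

133496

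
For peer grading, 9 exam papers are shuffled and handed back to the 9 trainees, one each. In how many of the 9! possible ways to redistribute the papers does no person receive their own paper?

!9 = 9! · Σ_{k=0}^{9} (-1)^k/k!
= 9! - 9!/1! + 9!/2! - 9!/3! + 9!/4! - 9!/5! + 9!/6! - 9!/7! + 9!/8! - 9!/9!
= 362880 - 362880 + 181440 - 60480 + 15120 - 3024 + 504 - 72 + 9 - 1
= 133496

133496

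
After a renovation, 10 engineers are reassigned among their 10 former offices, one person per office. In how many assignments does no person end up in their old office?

1334961

The number of derangements of 10 is !10 = Σ_{k=0}^{10} (-1)^k·10!/k!
= 10! - 10!/1! + 10!/2! - 10!/3! + 10!/4! - 10!/5! + 10!/6! - 10!/7! + 10!/8! - 10!/9! + 10!/10!
= 3628800 - 3628800 + 1814400 - 604800 + 151200 - 30240 + 5040 - 720 + 90 - 10 + 1
= 1334961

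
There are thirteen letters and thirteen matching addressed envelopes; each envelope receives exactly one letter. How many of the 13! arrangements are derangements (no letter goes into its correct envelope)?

By inclusion-exclusion, !13 = Σ (-1)^k · 13!/k! for k=0..13
= 13! - 13!/1! + 13!/2! - 13!/3! + 13!/4! - 13!/5! + 13!/6! - 13!/7! + 13!/8! - 13!/9! + 13!/10! - 13!/11! + 13!/12! - 13!/13!
= 6227020800 - 6227020800 + 3113510400 - 1037836800 + 259459200 - 51891840 + 8648640 - 1235520 + 154440 - 17160 + 1716 - 156 + 13 - 1
= 2290792932

2290792932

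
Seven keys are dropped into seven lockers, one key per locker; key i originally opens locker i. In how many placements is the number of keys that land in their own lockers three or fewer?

Sum C(7,i)·!(7-i) for i = 0..3:
  i=0: C(7,0)·!7 = 1·1854 = 1854
  i=1: C(7,1)·!6 = 7·265 = 1855
  i=2: C(7,2)·!5 = 21·44 = 924
  i=3: C(7,3)·!4 = 35·9 = 315
Total = 4948.

4948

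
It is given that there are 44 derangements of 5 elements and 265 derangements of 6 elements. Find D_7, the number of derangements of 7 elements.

1854

D_7 = (7-1)·(D_6 + D_5) = 6·(265 + 44) = 6·309 = 1854.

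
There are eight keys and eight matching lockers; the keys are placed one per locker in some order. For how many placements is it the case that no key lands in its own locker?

By inclusion-exclusion, !8 = Σ (-1)^k · 8!/k! for k=0..8
= 8! - 8!/1! + 8!/2! - 8!/3! + 8!/4! - 8!/5! + 8!/6! - 8!/7! + 8!/8!
= 40320 - 40320 + 20160 - 6720 + 1680 - 336 + 56 - 8 + 1
= 14833

14833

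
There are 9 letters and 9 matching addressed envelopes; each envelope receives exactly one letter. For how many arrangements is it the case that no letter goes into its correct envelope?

The subfactorial !9 = [9!/e] (nearest integer).
9! = 362880, and 362880/e ≈ 133496.09, so !9 = 133496.

133496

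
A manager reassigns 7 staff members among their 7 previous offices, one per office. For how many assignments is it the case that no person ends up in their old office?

1854

The subfactorial !7 = [7!/e] (nearest integer).
7! = 5040, and 5040/e ≈ 1854.11, so !7 = 1854.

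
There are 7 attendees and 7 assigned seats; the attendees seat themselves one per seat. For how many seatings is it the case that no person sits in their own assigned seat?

1854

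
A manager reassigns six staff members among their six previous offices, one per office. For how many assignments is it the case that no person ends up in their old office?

The subfactorial !6 = [6!/e] (nearest integer).
6! = 720, and 720/e ≈ 264.87, so !6 = 265.

265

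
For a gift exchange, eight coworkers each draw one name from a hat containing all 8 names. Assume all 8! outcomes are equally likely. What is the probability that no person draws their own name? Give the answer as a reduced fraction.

2119/5760

Favorable outcomes: !8 = 14833.
Total outcomes: 8! = 40320.
Probability = 14833/40320 = 2119/5760.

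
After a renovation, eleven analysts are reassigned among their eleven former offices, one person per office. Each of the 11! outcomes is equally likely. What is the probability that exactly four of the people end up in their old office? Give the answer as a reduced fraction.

Favorable outcomes: C(11,4)·!7 = 330·1854 = 611820.
Total outcomes: 11! = 39916800.
Probability = 611820/39916800 = 103/6720.

103/6720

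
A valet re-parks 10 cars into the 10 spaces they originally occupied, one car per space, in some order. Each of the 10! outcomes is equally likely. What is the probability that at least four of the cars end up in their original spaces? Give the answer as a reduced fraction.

Favorable outcomes: Σ_{i≥4} C(10,i)·!(10-i) = 210·265 + 252·44 + 210·9 + 120·2 + 45·1 + 10·0 + 1·1 = 68914.
Total outcomes: 10! = 3628800.
Probability = 68914/3628800 = 34457/1814400.

34457/1814400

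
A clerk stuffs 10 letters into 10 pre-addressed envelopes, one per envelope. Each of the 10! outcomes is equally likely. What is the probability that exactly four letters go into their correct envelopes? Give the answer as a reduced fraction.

53/3456

Favorable outcomes: C(10,4)·!6 = 210·265 = 55650.
Total outcomes: 10! = 3628800.
Probability = 55650/3628800 = 53/3456.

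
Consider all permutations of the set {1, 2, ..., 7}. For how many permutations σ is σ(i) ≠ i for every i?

1854

Use !n = n·!(n-1) + (-1)^n.
!7 = 7·265 - 1 = 1854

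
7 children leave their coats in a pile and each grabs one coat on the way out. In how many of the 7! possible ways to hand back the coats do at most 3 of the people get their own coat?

4948

# with exactly i fixed is C(7,i)·!(7-i); sum over i=0..3:
  i=0: C(7,0)·!7 = 1·1854 = 1854
  i=1: C(7,1)·!6 = 7·265 = 1855
  i=2: C(7,2)·!5 = 21·44 = 924
  i=3: C(7,3)·!4 = 35·9 = 315
Total = 4948.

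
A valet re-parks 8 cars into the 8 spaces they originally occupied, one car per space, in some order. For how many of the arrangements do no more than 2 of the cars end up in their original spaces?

# with exactly i fixed is C(8,i)·!(8-i); sum over i=0..2:
  i=0: C(8,0)·!8 = 1·14833 = 14833
  i=1: C(8,1)·!7 = 8·1854 = 14832
  i=2: C(8,2)·!6 = 28·265 = 7420
Total = 37085.

37085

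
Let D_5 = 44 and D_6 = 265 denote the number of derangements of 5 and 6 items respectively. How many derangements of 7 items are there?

1854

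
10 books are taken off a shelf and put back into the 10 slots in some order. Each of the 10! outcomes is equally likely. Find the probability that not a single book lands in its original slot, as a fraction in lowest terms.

16481/44800

Favorable outcomes: !10 = 1334961.
Total outcomes: 10! = 3628800.
Probability = 1334961/3628800 = 16481/44800.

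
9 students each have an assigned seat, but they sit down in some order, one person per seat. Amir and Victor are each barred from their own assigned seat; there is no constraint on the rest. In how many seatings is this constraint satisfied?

287280

Let A_j be the event that the j-th constrained one is fixed. By inclusion-exclusion over the 2 events:
Σ_{j=0}^{2} (-1)^j C(2,j)(9-j)!
= C(2,0)·9! - C(2,1)·8! + C(2,2)·7!
= 362880 - 80640 + 5040
= 287280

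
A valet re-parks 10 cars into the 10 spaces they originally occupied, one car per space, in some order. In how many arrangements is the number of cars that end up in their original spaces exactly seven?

Pick the 7 fixed positions: C(10,7) = 120 ways.
The other 3 form a derangement: !3 = 2.
Total: 120 × 2 = 240.

240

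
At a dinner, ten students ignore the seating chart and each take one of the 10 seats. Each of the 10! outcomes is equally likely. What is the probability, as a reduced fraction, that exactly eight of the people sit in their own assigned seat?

1/80640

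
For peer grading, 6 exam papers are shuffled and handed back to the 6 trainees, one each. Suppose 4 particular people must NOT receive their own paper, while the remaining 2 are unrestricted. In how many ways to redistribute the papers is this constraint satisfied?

362

Inclusion-exclusion on the 4 forbidden self-matches:
Σ_{j=0}^{4} (-1)^j C(4,j)(6-j)!
= C(4,0)·6! - C(4,1)·5! + C(4,2)·4! - C(4,3)·3! + C(4,4)·2!
= 720 - 480 + 144 - 24 + 2
= 362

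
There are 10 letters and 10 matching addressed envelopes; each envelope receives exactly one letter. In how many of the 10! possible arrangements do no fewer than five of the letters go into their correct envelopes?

13264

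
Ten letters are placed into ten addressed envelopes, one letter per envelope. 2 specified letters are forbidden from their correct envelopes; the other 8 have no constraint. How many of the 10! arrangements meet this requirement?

Let A_j be the event that the j-th constrained one is fixed. By inclusion-exclusion over the 2 events:
Σ_{j=0}^{2} (-1)^j C(2,j)(10-j)!
= C(2,0)·10! - C(2,1)·9! + C(2,2)·8!
= 3628800 - 725760 + 40320
= 2943360

2943360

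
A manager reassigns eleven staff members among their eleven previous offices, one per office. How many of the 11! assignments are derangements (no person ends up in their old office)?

14684570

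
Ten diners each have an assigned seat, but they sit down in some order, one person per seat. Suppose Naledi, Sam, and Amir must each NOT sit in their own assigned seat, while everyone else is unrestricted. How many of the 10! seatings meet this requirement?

2656080

Let A_j be the event that the j-th constrained one is fixed. By inclusion-exclusion over the 3 events:
Σ_{j=0}^{3} (-1)^j C(3,j)(10-j)!
= C(3,0)·10! - C(3,1)·9! + C(3,2)·8! - C(3,3)·7!
= 3628800 - 1088640 + 120960 - 5040
= 2656080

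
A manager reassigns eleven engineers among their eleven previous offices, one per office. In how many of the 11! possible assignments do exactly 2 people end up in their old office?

Pick the 2 fixed positions: C(11,2) = 55 ways.
The remaining 9 must be deranged: !9 = 133496.
Total: 55 × 133496 = 7342280.

7342280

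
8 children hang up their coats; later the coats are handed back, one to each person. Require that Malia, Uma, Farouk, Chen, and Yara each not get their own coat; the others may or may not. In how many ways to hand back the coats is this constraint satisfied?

21234

Inclusion-exclusion on the 5 forbidden self-matches:
Σ_{j=0}^{5} (-1)^j C(5,j)(8-j)!
= C(5,0)·8! - C(5,1)·7! + C(5,2)·6! - C(5,3)·5! + C(5,4)·4! - C(5,5)·3!
= 40320 - 25200 + 7200 - 1200 + 120 - 6
= 21234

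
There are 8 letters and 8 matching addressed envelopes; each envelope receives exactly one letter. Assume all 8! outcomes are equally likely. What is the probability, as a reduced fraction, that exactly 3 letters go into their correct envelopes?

11/180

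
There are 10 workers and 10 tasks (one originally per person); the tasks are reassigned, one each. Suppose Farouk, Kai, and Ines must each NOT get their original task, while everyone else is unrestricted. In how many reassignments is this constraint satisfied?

2656080

Inclusion-exclusion on the 3 forbidden self-matches:
Σ_{j=0}^{3} (-1)^j C(3,j)(10-j)!
= C(3,0)·10! - C(3,1)·9! + C(3,2)·8! - C(3,3)·7!
= 3628800 - 1088640 + 120960 - 5040
= 2656080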